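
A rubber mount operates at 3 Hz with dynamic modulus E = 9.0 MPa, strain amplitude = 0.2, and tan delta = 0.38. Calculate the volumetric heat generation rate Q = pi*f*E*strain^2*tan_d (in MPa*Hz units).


Q = pi * f * E * strain^2 * tan_d
= pi * 3 * 9.0 * 0.2^2 * 0.38
= pi * 3 * 9.0 * 0.0400 * 0.38
= 1.2893

Q = 1.2893


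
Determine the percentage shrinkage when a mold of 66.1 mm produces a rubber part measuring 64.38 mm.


Shrinkage = (mold - part) / mold * 100
= (66.1 - 64.38) / 66.1 * 100
= 1.72 / 66.1 * 100
= 2.6%

2.6%


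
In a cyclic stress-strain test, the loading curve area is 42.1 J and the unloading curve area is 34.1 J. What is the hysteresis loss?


Hysteresis loss = loading - unloading
= 42.1 - 34.1
= 8.0 J

8.0 J


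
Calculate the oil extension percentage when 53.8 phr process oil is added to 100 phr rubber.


Oil % = oil / (100 + oil) * 100
= 53.8 / (100 + 53.8) * 100
= 53.8 / 153.8 * 100
= 34.98%

34.98%


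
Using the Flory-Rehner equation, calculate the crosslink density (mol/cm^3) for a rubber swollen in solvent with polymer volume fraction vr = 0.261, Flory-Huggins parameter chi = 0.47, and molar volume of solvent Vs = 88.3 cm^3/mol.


ln(1 - vr) = ln(1 - 0.261) = -0.3025
Numerator = -((-0.3025) + 0.261 + 0.47 * 0.261^2) = 0.0094
Denominator = 88.3 * (0.261^(1/3) - 0.261/2) = 44.9065
nu = 0.0094 / 44.9065 = 2.1023e-04 mol/cm^3

2.1023e-04 mol/cm^3


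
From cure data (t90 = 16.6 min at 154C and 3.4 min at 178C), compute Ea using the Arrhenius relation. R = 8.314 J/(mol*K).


T1 = 427.15 K, T2 = 451.15 K
1/T1 - 1/T2 = 1.2454e-04
ln(t1/t2) = ln(16.6/3.4) = 1.5856
Ea = 8.314 * 1.5856 / 1.2454e-04 = 105852.5331 J/mol
Ea = 105.85 kJ/mol

105.85 kJ/mol


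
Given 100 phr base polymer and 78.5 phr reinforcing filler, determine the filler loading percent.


Filler % = filler / (rubber + filler) * 100
= 78.5 / (100 + 78.5) * 100
= 78.5 / 178.5 * 100
= 43.98%

43.98%


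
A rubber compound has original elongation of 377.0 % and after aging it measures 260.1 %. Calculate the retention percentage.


Retention = aged / original * 100
= 260.1 / 377.0 * 100
= 69.0%

69.0%


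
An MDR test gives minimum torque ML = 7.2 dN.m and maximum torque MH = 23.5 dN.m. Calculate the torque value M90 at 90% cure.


M90 = ML + 0.9 * (MH - ML)
M90 = 7.2 + 0.9 * (23.5 - 7.2)
M90 = 7.2 + 0.9 * 16.3
M90 = 21.87 dN.m

21.87 dN.m


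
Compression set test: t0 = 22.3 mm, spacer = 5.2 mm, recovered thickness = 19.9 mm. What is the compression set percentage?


CS = (t0 - recovered) / (t0 - ts) * 100
= (22.3 - 19.9) / (22.3 - 5.2) * 100
= 2.4 / 17.1 * 100
= 14.0%

14.0%


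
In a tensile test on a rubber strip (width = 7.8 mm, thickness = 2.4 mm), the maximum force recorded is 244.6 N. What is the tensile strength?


Area = width * thickness = 7.8 * 2.4 = 18.72 mm^2
TS = force / area = 244.6 / 18.72 = 13.07 MPa

13.07 MPa


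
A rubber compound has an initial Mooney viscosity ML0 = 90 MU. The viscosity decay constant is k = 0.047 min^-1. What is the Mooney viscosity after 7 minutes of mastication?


ML = ML0 * exp(-k * t)
ML = 90 * exp(-0.047 * 7)
ML = 90 * 0.7196
ML = 64.77 MU

64.77 MU


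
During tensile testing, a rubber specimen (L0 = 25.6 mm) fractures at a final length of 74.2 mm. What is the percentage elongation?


Elongation = (Lf - L0) / L0 * 100
= (74.2 - 25.6) / 25.6 * 100
= 48.6 / 25.6 * 100
= 189.8%

189.8%


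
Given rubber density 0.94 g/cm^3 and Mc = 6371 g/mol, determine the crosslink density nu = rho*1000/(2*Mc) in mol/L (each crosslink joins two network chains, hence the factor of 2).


nu = rho * 1000 / (2 * Mc)
nu = 0.94 * 1000 / (2 * 6371)
nu = 940.0 / 12742
nu = 0.0738 mol/L

0.0738 mol/L


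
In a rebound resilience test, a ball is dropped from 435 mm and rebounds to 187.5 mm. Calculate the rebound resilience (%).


Resilience = h_rebound / h_drop * 100
= 187.5 / 435 * 100
= 43.1%

43.1%


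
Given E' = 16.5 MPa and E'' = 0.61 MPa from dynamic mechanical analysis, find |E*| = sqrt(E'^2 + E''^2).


|E*| = sqrt(E'^2 + E''^2)
= sqrt(16.5^2 + 0.61^2)
= sqrt(272.2500 + 0.3721)
= 16.511 MPa

16.511 MPa


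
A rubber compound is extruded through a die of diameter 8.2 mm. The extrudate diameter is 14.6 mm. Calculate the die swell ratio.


Die swell ratio = D_extrudate / D_die
= 14.6 / 8.2
= 1.78

Die swell = 1.78


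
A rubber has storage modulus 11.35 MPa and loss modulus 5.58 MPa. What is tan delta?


tan delta = E'' / E'
= 5.58 / 11.35
= 0.4916

tan delta = 0.4916


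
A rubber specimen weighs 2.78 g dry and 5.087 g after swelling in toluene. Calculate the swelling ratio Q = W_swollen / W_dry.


Q = W_swollen / W_dry
Q = 5.087 / 2.78
Q = 1.83

Q = 1.83


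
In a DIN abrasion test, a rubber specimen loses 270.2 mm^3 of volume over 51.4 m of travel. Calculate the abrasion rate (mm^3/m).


Rate = volume_loss / distance
= 270.2 / 51.4
= 5.257 mm^3/m

5.257 mm^3/m


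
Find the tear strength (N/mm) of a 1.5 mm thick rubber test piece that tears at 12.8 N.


Tear strength = force / thickness
= 12.8 / 1.5
= 8.53 N/mm

8.53 N/mm


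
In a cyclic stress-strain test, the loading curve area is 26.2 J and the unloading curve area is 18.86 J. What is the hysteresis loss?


Hysteresis loss = loading - unloading
= 26.2 - 18.86
= 7.34 J

7.34 J


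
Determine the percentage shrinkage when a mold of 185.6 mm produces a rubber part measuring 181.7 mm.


Shrinkage = (mold - part) / mold * 100
= (185.6 - 181.7) / 185.6 * 100
= 3.9 / 185.6 * 100
= 2.1%

2.1%


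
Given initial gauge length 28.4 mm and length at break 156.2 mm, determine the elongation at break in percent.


Elongation = (Lf - L0) / L0 * 100
= (156.2 - 28.4) / 28.4 * 100
= 127.8 / 28.4 * 100
= 450.0%

450.0%


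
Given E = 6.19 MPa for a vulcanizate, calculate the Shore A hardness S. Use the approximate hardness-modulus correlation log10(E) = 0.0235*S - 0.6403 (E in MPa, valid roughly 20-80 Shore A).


log10(E) = 0.0235*S - 0.6403  =>  S = (log10(E) + 0.6403) / 0.0235
log10(6.19) = 0.791691
S = (0.791691 + 0.6403) / 0.0235 = 1.431991 / 0.0235
S = 60.9

Shore A = 60.9


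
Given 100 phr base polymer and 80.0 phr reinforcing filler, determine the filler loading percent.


Filler % = filler / (rubber + filler) * 100
= 80.0 / (100 + 80.0) * 100
= 80.0 / 180.0 * 100
= 44.44%

44.44%


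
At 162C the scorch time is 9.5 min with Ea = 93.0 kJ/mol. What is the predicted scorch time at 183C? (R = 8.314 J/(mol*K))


Convert temperatures: T1 = 162 + 273.15 = 435.15 K, T2 = 183 + 273.15 = 456.15 K
ts2_new = 9.5 * exp(93000 / 8.314 * (1/456.15 - 1/435.15))
1/T2 - 1/T1 = -1.0580e-04
ts2_new = 2.91 min

2.91 min


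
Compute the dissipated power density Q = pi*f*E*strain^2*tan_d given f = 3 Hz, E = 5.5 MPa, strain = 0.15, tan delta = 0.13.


Q = pi * f * E * strain^2 * tan_d
= pi * 3 * 5.5 * 0.15^2 * 0.13
= pi * 3 * 5.5 * 0.0225 * 0.13
= 0.1516

Q = 0.1516


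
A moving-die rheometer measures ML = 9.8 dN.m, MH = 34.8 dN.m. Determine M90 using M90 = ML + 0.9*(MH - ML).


M90 = ML + 0.9 * (MH - ML)
M90 = 9.8 + 0.9 * (34.8 - 9.8)
M90 = 9.8 + 0.9 * 25.0
M90 = 32.3 dN.m

32.3 dN.m


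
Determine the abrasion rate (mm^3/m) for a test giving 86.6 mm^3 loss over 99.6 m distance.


Rate = volume_loss / distance
= 86.6 / 99.6
= 0.869 mm^3/m

0.869 mm^3/m


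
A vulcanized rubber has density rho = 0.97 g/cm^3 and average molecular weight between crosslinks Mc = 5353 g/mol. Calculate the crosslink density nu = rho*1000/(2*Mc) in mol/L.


nu = rho * 1000 / (2 * Mc)
nu = 0.97 * 1000 / (2 * 5353)
nu = 970.0 / 10706
nu = 0.0906 mol/L

0.0906 mol/L


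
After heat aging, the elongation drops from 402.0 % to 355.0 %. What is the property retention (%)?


Retention = aged / original * 100
= 355.0 / 402.0 * 100
= 88.3%

88.3%


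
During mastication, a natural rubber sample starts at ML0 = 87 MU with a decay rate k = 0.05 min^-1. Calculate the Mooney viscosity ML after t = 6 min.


ML = ML0 * exp(-k * t)
ML = 87 * exp(-0.05 * 6)
ML = 87 * 0.7408
ML = 64.45 MU

64.45 MU


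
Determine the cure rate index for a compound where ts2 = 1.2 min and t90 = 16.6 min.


CRI = 100 / (t90 - ts2)
= 100 / (16.6 - 1.2)
= 100 / 15.4
= 6.49 min^-1

6.49 min^-1


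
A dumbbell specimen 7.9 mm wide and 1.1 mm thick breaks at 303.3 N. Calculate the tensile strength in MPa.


Area = width * thickness = 7.9 * 1.1 = 8.69 mm^2
TS = force / area = 303.3 / 8.69 = 34.9 MPa

34.9 MPa


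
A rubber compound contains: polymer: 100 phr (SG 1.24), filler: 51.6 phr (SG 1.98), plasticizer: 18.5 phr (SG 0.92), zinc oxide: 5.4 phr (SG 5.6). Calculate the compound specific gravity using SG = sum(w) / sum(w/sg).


Sum of weights = 175.5
Volume contributions:
  polymer: 100/1.24 = 80.6452
  filler: 51.6/1.98 = 26.0606
  plasticizer: 18.5/0.92 = 20.1087
  zinc oxide: 5.4/5.6 = 0.9643
Sum of volumes = 127.7787
SG = 175.5 / 127.7787 = 1.373

SG = 1.373


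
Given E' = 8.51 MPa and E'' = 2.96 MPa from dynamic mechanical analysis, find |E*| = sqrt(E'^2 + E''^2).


|E*| = sqrt(E'^2 + E''^2)
= sqrt(8.51^2 + 2.96^2)
= sqrt(72.4201 + 8.7616)
= 9.01 MPa

9.01 MPa


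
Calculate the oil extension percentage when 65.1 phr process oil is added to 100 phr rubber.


Oil % = oil / (100 + oil) * 100
= 65.1 / (100 + 65.1) * 100
= 65.1 / 165.1 * 100
= 39.43%

39.43%


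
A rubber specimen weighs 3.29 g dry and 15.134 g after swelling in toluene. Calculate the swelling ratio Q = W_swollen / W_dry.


Q = W_swollen / W_dry
Q = 15.134 / 3.29
Q = 4.6

Q = 4.6


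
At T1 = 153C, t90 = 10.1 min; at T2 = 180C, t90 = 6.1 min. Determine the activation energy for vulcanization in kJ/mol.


T1 = 426.15 K, T2 = 453.15 K
1/T1 - 1/T2 = 1.3982e-04
ln(t1/t2) = ln(10.1/6.1) = 0.5042
Ea = 8.314 * 0.5042 / 1.3982e-04 = 29984.2891 J/mol
Ea = 29.98 kJ/mol

29.98 kJ/mol


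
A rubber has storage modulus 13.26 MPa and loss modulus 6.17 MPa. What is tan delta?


tan delta = E'' / E'
= 6.17 / 13.26
= 0.4653

tan delta = 0.4653


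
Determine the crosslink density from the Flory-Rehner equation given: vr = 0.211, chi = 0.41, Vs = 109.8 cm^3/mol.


ln(1 - vr) = ln(1 - 0.211) = -0.2370
Numerator = -((-0.2370) + 0.211 + 0.41 * 0.211^2) = 0.0077
Denominator = 109.8 * (0.211^(1/3) - 0.211/2) = 53.7838
nu = 0.0077 / 53.7838 = 1.4382e-04 mol/cm^3

1.4382e-04 mol/cm^3


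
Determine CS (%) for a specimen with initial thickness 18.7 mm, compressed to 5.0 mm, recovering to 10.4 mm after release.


CS = (t0 - recovered) / (t0 - ts) * 100
= (18.7 - 10.4) / (18.7 - 5.0) * 100
= 8.3 / 13.7 * 100
= 60.6%

60.6%


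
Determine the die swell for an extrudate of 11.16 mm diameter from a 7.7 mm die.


Die swell ratio = D_extrudate / D_die
= 11.16 / 7.7
= 1.449

Die swell = 1.449


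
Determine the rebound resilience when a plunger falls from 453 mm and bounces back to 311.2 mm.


Resilience = h_rebound / h_drop * 100
= 311.2 / 453 * 100
= 68.7%

68.7%


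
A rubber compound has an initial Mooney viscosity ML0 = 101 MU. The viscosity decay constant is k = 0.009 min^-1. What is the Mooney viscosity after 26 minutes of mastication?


ML = ML0 * exp(-k * t)
ML = 101 * exp(-0.009 * 26)
ML = 101 * 0.7914
ML = 79.93 MU

79.93 MU


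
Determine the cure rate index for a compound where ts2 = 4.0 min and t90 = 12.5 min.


CRI = 100 / (t90 - ts2)
= 100 / (12.5 - 4.0)
= 100 / 8.5
= 11.76 min^-1

11.76 min^-1


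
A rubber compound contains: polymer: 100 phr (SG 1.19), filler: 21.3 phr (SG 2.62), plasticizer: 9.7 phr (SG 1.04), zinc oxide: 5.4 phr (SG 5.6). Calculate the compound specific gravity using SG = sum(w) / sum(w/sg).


Sum of weights = 136.4
Volume contributions:
  polymer: 100/1.19 = 84.0336
  filler: 21.3/2.62 = 8.1298
  plasticizer: 9.7/1.04 = 9.3269
  zinc oxide: 5.4/5.6 = 0.9643
Sum of volumes = 102.4546
SG = 136.4 / 102.4546 = 1.331

SG = 1.331


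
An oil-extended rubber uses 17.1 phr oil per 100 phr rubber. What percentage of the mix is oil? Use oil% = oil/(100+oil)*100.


Oil % = oil / (100 + oil) * 100
= 17.1 / (100 + 17.1) * 100
= 17.1 / 117.1 * 100
= 14.6%

14.6%


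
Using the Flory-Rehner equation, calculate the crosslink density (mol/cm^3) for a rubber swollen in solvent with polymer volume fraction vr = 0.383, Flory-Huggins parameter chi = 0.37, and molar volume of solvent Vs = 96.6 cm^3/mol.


ln(1 - vr) = ln(1 - 0.383) = -0.4829
Numerator = -((-0.4829) + 0.383 + 0.37 * 0.383^2) = 0.0456
Denominator = 96.6 * (0.383^(1/3) - 0.383/2) = 51.6536
nu = 0.0456 / 51.6536 = 8.8302e-04 mol/cm^3

8.8302e-04 mol/cm^3


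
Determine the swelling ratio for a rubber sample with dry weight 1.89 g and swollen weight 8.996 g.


Q = W_swollen / W_dry
Q = 8.996 / 1.89
Q = 4.76

Q = 4.76


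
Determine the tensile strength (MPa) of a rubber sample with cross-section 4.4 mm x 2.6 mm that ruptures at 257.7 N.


Area = width * thickness = 4.4 * 2.6 = 11.44 mm^2
TS = force / area = 257.7 / 11.44 = 22.53 MPa

22.53 MPa


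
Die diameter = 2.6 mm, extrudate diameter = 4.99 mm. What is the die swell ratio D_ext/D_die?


Die swell ratio = D_extrudate / D_die
= 4.99 / 2.6
= 1.919

Die swell = 1.919


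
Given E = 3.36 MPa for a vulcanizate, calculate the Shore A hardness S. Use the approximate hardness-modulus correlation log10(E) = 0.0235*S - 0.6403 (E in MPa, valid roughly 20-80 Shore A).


log10(E) = 0.0235*S - 0.6403  =>  S = (log10(E) + 0.6403) / 0.0235
log10(3.36) = 0.526339
S = (0.526339 + 0.6403) / 0.0235 = 1.166639 / 0.0235
S = 49.6

Shore A = 49.6


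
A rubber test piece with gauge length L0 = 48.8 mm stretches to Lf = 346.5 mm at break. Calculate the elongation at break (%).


Elongation = (Lf - L0) / L0 * 100
= (346.5 - 48.8) / 48.8 * 100
= 297.7 / 48.8 * 100
= 610.0%

610.0%


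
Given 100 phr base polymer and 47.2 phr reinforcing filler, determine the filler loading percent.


Filler % = filler / (rubber + filler) * 100
= 47.2 / (100 + 47.2) * 100
= 47.2 / 147.2 * 100
= 32.07%

32.07%


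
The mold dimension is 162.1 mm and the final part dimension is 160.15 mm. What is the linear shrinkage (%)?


Shrinkage = (mold - part) / mold * 100
= (162.1 - 160.15) / 162.1 * 100
= 1.95 / 162.1 * 100
= 1.2%

1.2%


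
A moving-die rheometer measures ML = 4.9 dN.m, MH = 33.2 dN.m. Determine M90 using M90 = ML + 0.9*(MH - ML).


M90 = ML + 0.9 * (MH - ML)
M90 = 4.9 + 0.9 * (33.2 - 4.9)
M90 = 4.9 + 0.9 * 28.3
M90 = 30.37 dN.m

30.37 dN.m


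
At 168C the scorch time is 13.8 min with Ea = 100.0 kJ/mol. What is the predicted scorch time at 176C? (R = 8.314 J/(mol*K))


Convert temperatures: T1 = 168 + 273.15 = 441.15 K, T2 = 176 + 273.15 = 449.15 K
ts2_new = 13.8 * exp(100000 / 8.314 * (1/449.15 - 1/441.15))
1/T2 - 1/T1 = -4.0375e-05
ts2_new = 8.49 min

8.49 min


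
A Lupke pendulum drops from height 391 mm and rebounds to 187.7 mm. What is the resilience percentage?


Resilience = h_rebound / h_drop * 100
= 187.7 / 391 * 100
= 48.0%

48.0%


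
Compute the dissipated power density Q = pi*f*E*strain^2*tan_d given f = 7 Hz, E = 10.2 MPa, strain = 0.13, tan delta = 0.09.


Q = pi * f * E * strain^2 * tan_d
= pi * 7 * 10.2 * 0.13^2 * 0.09
= pi * 7 * 10.2 * 0.0169 * 0.09
= 0.3412

Q = 0.3412


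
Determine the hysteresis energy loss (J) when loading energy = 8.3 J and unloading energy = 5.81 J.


Hysteresis loss = loading - unloading
= 8.3 - 5.81
= 2.49 J

2.49 J


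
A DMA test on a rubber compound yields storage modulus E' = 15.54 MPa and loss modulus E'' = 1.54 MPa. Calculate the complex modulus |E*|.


|E*| = sqrt(E'^2 + E''^2)
= sqrt(15.54^2 + 1.54^2)
= sqrt(241.4916 + 2.3716)
= 15.616 MPa

15.616 MPa


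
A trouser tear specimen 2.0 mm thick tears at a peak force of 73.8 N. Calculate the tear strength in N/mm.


Tear strength = force / thickness
= 73.8 / 2.0
= 36.9 N/mm

36.9 N/mm


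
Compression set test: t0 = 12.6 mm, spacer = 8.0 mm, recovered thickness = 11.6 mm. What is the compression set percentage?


CS = (t0 - recovered) / (t0 - ts) * 100
= (12.6 - 11.6) / (12.6 - 8.0) * 100
= 1.0 / 4.6 * 100
= 21.7%

21.7%


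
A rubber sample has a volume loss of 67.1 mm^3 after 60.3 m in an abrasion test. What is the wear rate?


Rate = volume_loss / distance
= 67.1 / 60.3
= 1.113 mm^3/m

1.113 mm^3/m


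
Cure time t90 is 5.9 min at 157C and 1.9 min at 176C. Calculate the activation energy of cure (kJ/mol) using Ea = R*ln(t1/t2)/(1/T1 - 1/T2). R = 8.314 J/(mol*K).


T1 = 430.15 K, T2 = 449.15 K
1/T1 - 1/T2 = 9.8343e-05
ln(t1/t2) = ln(5.9/1.9) = 1.1331
Ea = 8.314 * 1.1331 / 9.8343e-05 = 95793.3589 J/mol
Ea = 95.79 kJ/mol

95.79 kJ/mol


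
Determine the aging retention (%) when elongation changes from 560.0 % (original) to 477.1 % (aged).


Retention = aged / original * 100
= 477.1 / 560.0 * 100
= 85.2%

85.2%


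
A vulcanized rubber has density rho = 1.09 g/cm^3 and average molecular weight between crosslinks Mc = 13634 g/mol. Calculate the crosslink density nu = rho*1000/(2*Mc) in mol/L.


nu = rho * 1000 / (2 * Mc)
nu = 1.09 * 1000 / (2 * 13634)
nu = 1090.0 / 27268
nu = 0.0400 mol/L

0.0400 mol/L


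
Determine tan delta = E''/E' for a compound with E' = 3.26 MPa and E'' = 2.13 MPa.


tan delta = E'' / E'
= 2.13 / 3.26
= 0.6534

tan delta = 0.6534


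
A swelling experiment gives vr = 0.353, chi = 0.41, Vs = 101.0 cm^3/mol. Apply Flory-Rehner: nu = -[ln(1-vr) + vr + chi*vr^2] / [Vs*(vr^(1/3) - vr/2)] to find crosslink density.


ln(1 - vr) = ln(1 - 0.353) = -0.4354
Numerator = -((-0.4354) + 0.353 + 0.41 * 0.353^2) = 0.0313
Denominator = 101.0 * (0.353^(1/3) - 0.353/2) = 53.5540
nu = 0.0313 / 53.5540 = 5.8482e-04 mol/cm^3

5.8482e-04 mol/cm^3


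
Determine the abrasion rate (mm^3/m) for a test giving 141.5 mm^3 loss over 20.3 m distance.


Rate = volume_loss / distance
= 141.5 / 20.3
= 6.97 mm^3/m

6.97 mm^3/m


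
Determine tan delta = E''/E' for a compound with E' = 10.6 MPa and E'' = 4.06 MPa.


tan delta = E'' / E'
= 4.06 / 10.6
= 0.383

tan delta = 0.383


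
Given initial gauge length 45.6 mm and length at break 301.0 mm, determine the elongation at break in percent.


Elongation = (Lf - L0) / L0 * 100
= (301.0 - 45.6) / 45.6 * 100
= 255.4 / 45.6 * 100
= 560.1%

560.1%


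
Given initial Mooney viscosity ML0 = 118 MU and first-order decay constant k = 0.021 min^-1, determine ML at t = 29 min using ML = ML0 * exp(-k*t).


ML = ML0 * exp(-k * t)
ML = 118 * exp(-0.021 * 29)
ML = 118 * 0.5439
ML = 64.18 MU

64.18 MU


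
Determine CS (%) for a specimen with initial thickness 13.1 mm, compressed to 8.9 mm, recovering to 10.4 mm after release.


CS = (t0 - recovered) / (t0 - ts) * 100
= (13.1 - 10.4) / (13.1 - 8.9) * 100
= 2.7 / 4.2 * 100
= 64.3%

64.3%


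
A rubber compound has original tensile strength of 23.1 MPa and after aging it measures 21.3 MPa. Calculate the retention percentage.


Retention = aged / original * 100
= 21.3 / 23.1 * 100
= 92.2%

92.2%


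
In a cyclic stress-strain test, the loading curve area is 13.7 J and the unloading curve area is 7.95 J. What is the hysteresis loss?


Hysteresis loss = loading - unloading
= 13.7 - 7.95
= 5.75 J

5.75 J


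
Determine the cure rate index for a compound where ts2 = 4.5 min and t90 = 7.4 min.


CRI = 100 / (t90 - ts2)
= 100 / (7.4 - 4.5)
= 100 / 2.9
= 34.48 min^-1

34.48 min^-1


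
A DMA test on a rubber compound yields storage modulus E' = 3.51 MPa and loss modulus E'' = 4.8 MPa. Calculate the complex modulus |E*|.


|E*| = sqrt(E'^2 + E''^2)
= sqrt(3.51^2 + 4.8^2)
= sqrt(12.3201 + 23.0400)
= 5.946 MPa

5.946 MPa


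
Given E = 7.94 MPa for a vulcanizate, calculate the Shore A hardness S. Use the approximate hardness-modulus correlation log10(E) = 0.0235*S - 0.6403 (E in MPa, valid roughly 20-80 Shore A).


log10(E) = 0.0235*S - 0.6403  =>  S = (log10(E) + 0.6403) / 0.0235
log10(7.94) = 0.899821
S = (0.899821 + 0.6403) / 0.0235 = 1.540121 / 0.0235
S = 65.5

Shore A = 65.5


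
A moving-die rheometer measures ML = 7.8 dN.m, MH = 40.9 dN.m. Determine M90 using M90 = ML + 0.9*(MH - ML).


M90 = ML + 0.9 * (MH - ML)
M90 = 7.8 + 0.9 * (40.9 - 7.8)
M90 = 7.8 + 0.9 * 33.1
M90 = 37.59 dN.m

37.59 dN.m


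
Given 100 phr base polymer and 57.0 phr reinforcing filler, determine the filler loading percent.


Filler % = filler / (rubber + filler) * 100
= 57.0 / (100 + 57.0) * 100
= 57.0 / 157.0 * 100
= 36.31%

36.31%


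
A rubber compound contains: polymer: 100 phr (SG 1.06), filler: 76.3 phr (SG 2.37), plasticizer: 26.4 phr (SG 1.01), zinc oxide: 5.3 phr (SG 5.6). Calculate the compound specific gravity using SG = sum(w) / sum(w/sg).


Sum of weights = 208.0
Volume contributions:
  polymer: 100/1.06 = 94.3396
  filler: 76.3/2.37 = 32.1941
  plasticizer: 26.4/1.01 = 26.1386
  zinc oxide: 5.3/5.6 = 0.9464
Sum of volumes = 153.6188
SG = 208.0 / 153.6188 = 1.354

SG = 1.354


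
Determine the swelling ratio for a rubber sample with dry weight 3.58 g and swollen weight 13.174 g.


Q = W_swollen / W_dry
Q = 13.174 / 3.58
Q = 3.68

Q = 3.68


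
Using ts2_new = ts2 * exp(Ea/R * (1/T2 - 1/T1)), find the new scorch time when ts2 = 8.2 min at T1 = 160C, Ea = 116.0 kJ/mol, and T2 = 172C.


Convert temperatures: T1 = 160 + 273.15 = 433.15 K, T2 = 172 + 273.15 = 445.15 K
ts2_new = 8.2 * exp(116000 / 8.314 * (1/445.15 - 1/433.15))
1/T2 - 1/T1 = -6.2235e-05
ts2_new = 3.44 min

3.44 min


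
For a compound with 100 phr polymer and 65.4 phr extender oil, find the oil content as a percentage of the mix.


Oil % = oil / (100 + oil) * 100
= 65.4 / (100 + 65.4) * 100
= 65.4 / 165.4 * 100
= 39.54%

39.54%


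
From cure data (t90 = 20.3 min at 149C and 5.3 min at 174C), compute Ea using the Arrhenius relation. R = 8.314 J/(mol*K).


T1 = 422.15 K, T2 = 447.15 K
1/T1 - 1/T2 = 1.3244e-04
ln(t1/t2) = ln(20.3/5.3) = 1.3429
Ea = 8.314 * 1.3429 / 1.3244e-04 = 84302.0747 J/mol
Ea = 84.3 kJ/mol

84.3 kJ/mol


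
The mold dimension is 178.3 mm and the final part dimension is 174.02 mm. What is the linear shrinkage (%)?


Shrinkage = (mold - part) / mold * 100
= (178.3 - 174.02) / 178.3 * 100
= 4.28 / 178.3 * 100
= 2.4%

2.4%


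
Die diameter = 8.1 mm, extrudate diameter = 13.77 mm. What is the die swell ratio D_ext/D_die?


Die swell ratio = D_extrudate / D_die
= 13.77 / 8.1
= 1.7

Die swell = 1.7


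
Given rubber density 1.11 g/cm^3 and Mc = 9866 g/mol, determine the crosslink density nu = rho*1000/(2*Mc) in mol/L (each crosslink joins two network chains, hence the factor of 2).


nu = rho * 1000 / (2 * Mc)
nu = 1.11 * 1000 / (2 * 9866)
nu = 1110.0 / 19732
nu = 0.0563 mol/L

0.0563 mol/L


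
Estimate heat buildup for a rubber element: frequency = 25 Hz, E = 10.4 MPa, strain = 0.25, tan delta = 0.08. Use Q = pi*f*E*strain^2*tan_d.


Q = pi * f * E * strain^2 * tan_d
= pi * 25 * 10.4 * 0.25^2 * 0.08
= pi * 25 * 10.4 * 0.0625 * 0.08
= 4.0841

Q = 4.0841


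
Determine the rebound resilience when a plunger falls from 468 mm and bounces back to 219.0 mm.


Resilience = h_rebound / h_drop * 100
= 219.0 / 468 * 100
= 46.8%

46.8%


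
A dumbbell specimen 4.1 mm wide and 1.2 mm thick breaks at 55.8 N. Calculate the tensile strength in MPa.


Area = width * thickness = 4.1 * 1.2 = 4.92 mm^2
TS = force / area = 55.8 / 4.92 = 11.34 MPa

11.34 MPa


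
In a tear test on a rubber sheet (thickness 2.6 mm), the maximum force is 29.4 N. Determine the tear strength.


Tear strength = force / thickness
= 29.4 / 2.6
= 11.31 N/mm

11.31 N/mm


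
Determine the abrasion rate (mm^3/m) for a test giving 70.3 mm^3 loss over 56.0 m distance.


Rate = volume_loss / distance
= 70.3 / 56.0
= 1.255 mm^3/m

1.255 mm^3/m


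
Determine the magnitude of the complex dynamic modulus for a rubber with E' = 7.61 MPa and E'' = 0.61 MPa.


|E*| = sqrt(E'^2 + E''^2)
= sqrt(7.61^2 + 0.61^2)
= sqrt(57.9121 + 0.3721)
= 7.634 MPa

7.634 MPa


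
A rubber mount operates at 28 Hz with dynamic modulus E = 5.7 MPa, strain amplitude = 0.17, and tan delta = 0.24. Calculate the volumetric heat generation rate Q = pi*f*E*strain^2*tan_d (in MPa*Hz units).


Q = pi * f * E * strain^2 * tan_d
= pi * 28 * 5.7 * 0.17^2 * 0.24
= pi * 28 * 5.7 * 0.0289 * 0.24
= 3.4777

Q = 3.4777


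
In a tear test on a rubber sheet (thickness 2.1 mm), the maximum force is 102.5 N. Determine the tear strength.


Tear strength = force / thickness
= 102.5 / 2.1
= 48.81 N/mm

48.81 N/mm


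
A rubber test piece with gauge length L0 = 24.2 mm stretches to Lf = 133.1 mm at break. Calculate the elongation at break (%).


Elongation = (Lf - L0) / L0 * 100
= (133.1 - 24.2) / 24.2 * 100
= 108.9 / 24.2 * 100
= 450.0%

450.0%


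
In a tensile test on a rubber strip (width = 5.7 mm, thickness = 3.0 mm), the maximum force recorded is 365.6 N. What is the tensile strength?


Area = width * thickness = 5.7 * 3.0 = 17.1 mm^2
TS = force / area = 365.6 / 17.1 = 21.38 MPa

21.38 MPa


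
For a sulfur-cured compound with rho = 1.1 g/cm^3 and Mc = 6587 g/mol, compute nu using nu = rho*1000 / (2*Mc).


nu = rho * 1000 / (2 * Mc)
nu = 1.1 * 1000 / (2 * 6587)
nu = 1100.0 / 13174
nu = 0.0835 mol/L

0.0835 mol/L


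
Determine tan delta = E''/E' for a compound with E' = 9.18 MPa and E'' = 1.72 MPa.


tan delta = E'' / E'
= 1.72 / 9.18
= 0.1874

tan delta = 0.1874


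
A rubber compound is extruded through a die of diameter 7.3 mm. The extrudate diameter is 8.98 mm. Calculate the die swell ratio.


Die swell ratio = D_extrudate / D_die
= 8.98 / 7.3
= 1.23

Die swell = 1.23


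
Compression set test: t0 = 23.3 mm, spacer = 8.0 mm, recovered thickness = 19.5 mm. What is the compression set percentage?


CS = (t0 - recovered) / (t0 - ts) * 100
= (23.3 - 19.5) / (23.3 - 8.0) * 100
= 3.8 / 15.3 * 100
= 24.8%

24.8%


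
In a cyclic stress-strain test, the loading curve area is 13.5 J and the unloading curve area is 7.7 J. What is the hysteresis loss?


Hysteresis loss = loading - unloading
= 13.5 - 7.7
= 5.8 J

5.8 J


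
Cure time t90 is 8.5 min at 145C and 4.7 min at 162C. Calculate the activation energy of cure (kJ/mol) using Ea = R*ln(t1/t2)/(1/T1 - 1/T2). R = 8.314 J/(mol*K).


T1 = 418.15 K, T2 = 435.15 K
1/T1 - 1/T2 = 9.3428e-05
ln(t1/t2) = ln(8.5/4.7) = 0.5925
Ea = 8.314 * 0.5925 / 9.3428e-05 = 52725.8053 J/mol
Ea = 52.73 kJ/mol

52.73 kJ/mol


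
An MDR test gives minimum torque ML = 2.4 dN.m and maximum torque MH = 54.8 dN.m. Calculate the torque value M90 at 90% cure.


M90 = ML + 0.9 * (MH - ML)
M90 = 2.4 + 0.9 * (54.8 - 2.4)
M90 = 2.4 + 0.9 * 52.4
M90 = 49.56 dN.m

49.56 dN.m


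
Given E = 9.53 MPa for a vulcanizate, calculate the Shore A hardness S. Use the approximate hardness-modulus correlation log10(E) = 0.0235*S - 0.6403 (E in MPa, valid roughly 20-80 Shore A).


log10(E) = 0.0235*S - 0.6403  =>  S = (log10(E) + 0.6403) / 0.0235
log10(9.53) = 0.979093
S = (0.979093 + 0.6403) / 0.0235 = 1.619393 / 0.0235
S = 68.9

Shore A = 68.9


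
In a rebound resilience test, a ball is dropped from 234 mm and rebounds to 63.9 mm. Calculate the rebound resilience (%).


Resilience = h_rebound / h_drop * 100
= 63.9 / 234 * 100
= 27.3%

27.3%


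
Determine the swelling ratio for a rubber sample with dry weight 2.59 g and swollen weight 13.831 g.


Q = W_swollen / W_dry
Q = 13.831 / 2.59
Q = 5.34

Q = 5.34


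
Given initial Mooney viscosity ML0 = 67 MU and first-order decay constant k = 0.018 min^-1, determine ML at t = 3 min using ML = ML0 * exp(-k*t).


ML = ML0 * exp(-k * t)
ML = 67 * exp(-0.018 * 3)
ML = 67 * 0.9474
ML = 63.48 MU

63.48 MU


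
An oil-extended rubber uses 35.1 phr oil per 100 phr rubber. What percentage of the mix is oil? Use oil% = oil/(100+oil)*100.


Oil % = oil / (100 + oil) * 100
= 35.1 / (100 + 35.1) * 100
= 35.1 / 135.1 * 100
= 25.98%

25.98%


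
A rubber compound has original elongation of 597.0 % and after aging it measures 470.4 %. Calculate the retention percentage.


Retention = aged / original * 100
= 470.4 / 597.0 * 100
= 78.8%

78.8%


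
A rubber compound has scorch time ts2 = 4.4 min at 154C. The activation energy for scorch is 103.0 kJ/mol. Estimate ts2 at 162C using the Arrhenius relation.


Convert temperatures: T1 = 154 + 273.15 = 427.15 K, T2 = 162 + 273.15 = 435.15 K
ts2_new = 4.4 * exp(103000 / 8.314 * (1/435.15 - 1/427.15))
1/T2 - 1/T1 = -4.3040e-05
ts2_new = 2.58 min

2.58 min


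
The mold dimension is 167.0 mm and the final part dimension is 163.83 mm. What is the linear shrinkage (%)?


Shrinkage = (mold - part) / mold * 100
= (167.0 - 163.83) / 167.0 * 100
= 3.17 / 167.0 * 100
= 1.9%

1.9%


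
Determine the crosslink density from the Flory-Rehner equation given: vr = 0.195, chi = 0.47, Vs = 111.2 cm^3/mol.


ln(1 - vr) = ln(1 - 0.195) = -0.2169
Numerator = -((-0.2169) + 0.195 + 0.47 * 0.195^2) = 0.0040
Denominator = 111.2 * (0.195^(1/3) - 0.195/2) = 53.6417
nu = 0.0040 / 53.6417 = 7.5338e-05 mol/cm^3

7.5338e-05 mol/cm^3


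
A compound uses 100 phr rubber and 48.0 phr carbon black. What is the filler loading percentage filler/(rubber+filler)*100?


Filler % = filler / (rubber + filler) * 100
= 48.0 / (100 + 48.0) * 100
= 48.0 / 148.0 * 100
= 32.43%

32.43%


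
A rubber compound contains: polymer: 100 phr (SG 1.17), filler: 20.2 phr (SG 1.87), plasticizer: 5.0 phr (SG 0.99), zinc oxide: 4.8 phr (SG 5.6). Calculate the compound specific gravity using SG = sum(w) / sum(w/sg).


Sum of weights = 130.0
Volume contributions:
  polymer: 100/1.17 = 85.4701
  filler: 20.2/1.87 = 10.8021
  plasticizer: 5.0/0.99 = 5.0505
  zinc oxide: 4.8/5.6 = 0.8571
Sum of volumes = 102.1799
SG = 130.0 / 102.1799 = 1.272

SG = 1.272


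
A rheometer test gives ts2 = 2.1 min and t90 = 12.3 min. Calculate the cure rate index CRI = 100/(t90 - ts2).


CRI = 100 / (t90 - ts2)
= 100 / (12.3 - 2.1)
= 100 / 10.2
= 9.8 min^-1

9.8 min^-1


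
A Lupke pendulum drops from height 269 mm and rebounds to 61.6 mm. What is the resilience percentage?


Resilience = h_rebound / h_drop * 100
= 61.6 / 269 * 100
= 22.9%

22.9%


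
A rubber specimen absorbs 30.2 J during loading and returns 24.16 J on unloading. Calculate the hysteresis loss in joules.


Hysteresis loss = loading - unloading
= 30.2 - 24.16
= 6.04 J

6.04 J


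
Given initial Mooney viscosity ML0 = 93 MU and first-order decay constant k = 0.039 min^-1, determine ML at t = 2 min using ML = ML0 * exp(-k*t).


ML = ML0 * exp(-k * t)
ML = 93 * exp(-0.039 * 2)
ML = 93 * 0.9250
ML = 86.02 MU

86.02 MU


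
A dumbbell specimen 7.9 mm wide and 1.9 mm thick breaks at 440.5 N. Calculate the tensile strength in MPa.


Area = width * thickness = 7.9 * 1.9 = 15.01 mm^2
TS = force / area = 440.5 / 15.01 = 29.35 MPa

29.35 MPa


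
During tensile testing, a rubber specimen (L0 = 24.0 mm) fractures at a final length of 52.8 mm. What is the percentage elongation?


Elongation = (Lf - L0) / L0 * 100
= (52.8 - 24.0) / 24.0 * 100
= 28.8 / 24.0 * 100
= 120.0%

120.0%


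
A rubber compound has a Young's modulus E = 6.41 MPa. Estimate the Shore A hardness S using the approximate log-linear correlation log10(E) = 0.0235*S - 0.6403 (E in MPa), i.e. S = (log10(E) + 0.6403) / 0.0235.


log10(E) = 0.0235*S - 0.6403  =>  S = (log10(E) + 0.6403) / 0.0235
log10(6.41) = 0.806858
S = (0.806858 + 0.6403) / 0.0235 = 1.447158 / 0.0235
S = 61.6

Shore A = 61.6


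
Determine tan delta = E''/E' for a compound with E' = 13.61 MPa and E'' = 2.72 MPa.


tan delta = E'' / E'
= 2.72 / 13.61
= 0.1999

tan delta = 0.1999


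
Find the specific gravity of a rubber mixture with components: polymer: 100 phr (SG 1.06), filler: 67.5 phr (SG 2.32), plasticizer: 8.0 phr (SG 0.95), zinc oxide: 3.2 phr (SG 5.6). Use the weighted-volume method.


Sum of weights = 178.7
Volume contributions:
  polymer: 100/1.06 = 94.3396
  filler: 67.5/2.32 = 29.0948
  plasticizer: 8.0/0.95 = 8.4211
  zinc oxide: 3.2/5.6 = 0.5714
Sum of volumes = 132.4269
SG = 178.7 / 132.4269 = 1.349

SG = 1.349


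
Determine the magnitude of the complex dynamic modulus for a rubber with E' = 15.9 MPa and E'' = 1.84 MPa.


|E*| = sqrt(E'^2 + E''^2)
= sqrt(15.9^2 + 1.84^2)
= sqrt(252.8100 + 3.3856)
= 16.006 MPa

16.006 MPa


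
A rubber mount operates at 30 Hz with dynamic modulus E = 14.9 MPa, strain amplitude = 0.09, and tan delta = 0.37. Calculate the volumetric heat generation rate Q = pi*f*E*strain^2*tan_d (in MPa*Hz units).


Q = pi * f * E * strain^2 * tan_d
= pi * 30 * 14.9 * 0.09^2 * 0.37
= pi * 30 * 14.9 * 0.0081 * 0.37
= 4.2087

Q = 4.2087


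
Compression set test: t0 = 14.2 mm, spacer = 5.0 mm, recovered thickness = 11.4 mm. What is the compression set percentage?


CS = (t0 - recovered) / (t0 - ts) * 100
= (14.2 - 11.4) / (14.2 - 5.0) * 100
= 2.8 / 9.2 * 100
= 30.4%

30.4%


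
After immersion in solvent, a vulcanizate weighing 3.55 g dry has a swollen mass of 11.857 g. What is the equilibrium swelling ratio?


Q = W_swollen / W_dry
Q = 11.857 / 3.55
Q = 3.34

Q = 3.34


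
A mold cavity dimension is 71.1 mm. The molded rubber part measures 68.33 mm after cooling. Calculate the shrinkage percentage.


Shrinkage = (mold - part) / mold * 100
= (71.1 - 68.33) / 71.1 * 100
= 2.77 / 71.1 * 100
= 3.9%

3.9%


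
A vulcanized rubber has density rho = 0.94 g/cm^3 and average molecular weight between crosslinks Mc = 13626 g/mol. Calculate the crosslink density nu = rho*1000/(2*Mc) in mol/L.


nu = rho * 1000 / (2 * Mc)
nu = 0.94 * 1000 / (2 * 13626)
nu = 940.0 / 27252
nu = 0.0345 mol/L

0.0345 mol/L


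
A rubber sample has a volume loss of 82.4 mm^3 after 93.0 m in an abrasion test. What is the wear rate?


Rate = volume_loss / distance
= 82.4 / 93.0
= 0.886 mm^3/m

0.886 mm^3/m


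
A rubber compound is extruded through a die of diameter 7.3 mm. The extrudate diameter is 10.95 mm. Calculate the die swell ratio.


Die swell ratio = D_extrudate / D_die
= 10.95 / 7.3
= 1.5

Die swell = 1.5


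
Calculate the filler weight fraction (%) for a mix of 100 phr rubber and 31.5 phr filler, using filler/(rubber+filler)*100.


Filler % = filler / (rubber + filler) * 100
= 31.5 / (100 + 31.5) * 100
= 31.5 / 131.5 * 100
= 23.95%

23.95%


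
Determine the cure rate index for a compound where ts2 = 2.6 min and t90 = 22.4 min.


CRI = 100 / (t90 - ts2)
= 100 / (22.4 - 2.6)
= 100 / 19.8
= 5.05 min^-1

5.05 min^-1


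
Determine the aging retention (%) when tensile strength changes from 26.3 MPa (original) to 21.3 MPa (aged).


Retention = aged / original * 100
= 21.3 / 26.3 * 100
= 81.0%

81.0%


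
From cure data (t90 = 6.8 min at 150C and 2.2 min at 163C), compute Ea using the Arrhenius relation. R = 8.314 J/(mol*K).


T1 = 423.15 K, T2 = 436.15 K
1/T1 - 1/T2 = 7.0439e-05
ln(t1/t2) = ln(6.8/2.2) = 1.1285
Ea = 8.314 * 1.1285 / 7.0439e-05 = 133194.1285 J/mol
Ea = 133.19 kJ/mol

133.19 kJ/mol


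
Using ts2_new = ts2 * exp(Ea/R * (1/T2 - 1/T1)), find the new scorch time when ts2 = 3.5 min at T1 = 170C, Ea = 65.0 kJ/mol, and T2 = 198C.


Convert temperatures: T1 = 170 + 273.15 = 443.15 K, T2 = 198 + 273.15 = 471.15 K
ts2_new = 3.5 * exp(65000 / 8.314 * (1/471.15 - 1/443.15))
1/T2 - 1/T1 = -1.3411e-04
ts2_new = 1.23 min

1.23 min


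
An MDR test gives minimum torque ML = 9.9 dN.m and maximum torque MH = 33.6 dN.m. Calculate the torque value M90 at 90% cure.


M90 = ML + 0.9 * (MH - ML)
M90 = 9.9 + 0.9 * (33.6 - 9.9)
M90 = 9.9 + 0.9 * 23.7
M90 = 31.23 dN.m

31.23 dN.m


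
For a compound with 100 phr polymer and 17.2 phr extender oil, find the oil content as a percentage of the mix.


Oil % = oil / (100 + oil) * 100
= 17.2 / (100 + 17.2) * 100
= 17.2 / 117.2 * 100
= 14.68%

14.68%


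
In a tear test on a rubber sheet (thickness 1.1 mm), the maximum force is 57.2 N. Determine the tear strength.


Tear strength = force / thickness
= 57.2 / 1.1
= 52.0 N/mm

52.0 N/mm


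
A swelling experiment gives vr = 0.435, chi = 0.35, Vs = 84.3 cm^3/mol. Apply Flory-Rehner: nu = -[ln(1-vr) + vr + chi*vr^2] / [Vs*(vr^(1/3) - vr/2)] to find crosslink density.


ln(1 - vr) = ln(1 - 0.435) = -0.5709
Numerator = -((-0.5709) + 0.435 + 0.35 * 0.435^2) = 0.0697
Denominator = 84.3 * (0.435^(1/3) - 0.435/2) = 45.5387
nu = 0.0697 / 45.5387 = 0.0015 mol/cm^3

0.0015 mol/cm^3


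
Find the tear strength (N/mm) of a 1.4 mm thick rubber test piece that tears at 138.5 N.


Tear strength = force / thickness
= 138.5 / 1.4
= 98.93 N/mm

98.93 N/mm


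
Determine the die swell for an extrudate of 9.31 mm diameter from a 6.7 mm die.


Die swell ratio = D_extrudate / D_die
= 9.31 / 6.7
= 1.39

Die swell = 1.39


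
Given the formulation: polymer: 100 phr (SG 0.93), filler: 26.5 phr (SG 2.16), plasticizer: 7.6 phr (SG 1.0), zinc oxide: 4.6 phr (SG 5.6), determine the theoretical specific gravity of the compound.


Sum of weights = 138.7
Volume contributions:
  polymer: 100/0.93 = 107.5269
  filler: 26.5/2.16 = 12.2685
  plasticizer: 7.6/1.0 = 7.6000
  zinc oxide: 4.6/5.6 = 0.8214
Sum of volumes = 128.2168
SG = 138.7 / 128.2168 = 1.082

SG = 1.082


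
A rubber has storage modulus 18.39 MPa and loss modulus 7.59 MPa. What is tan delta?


tan delta = E'' / E'
= 7.59 / 18.39
= 0.4127

tan delta = 0.4127


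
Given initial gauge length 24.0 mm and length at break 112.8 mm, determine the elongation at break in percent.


Elongation = (Lf - L0) / L0 * 100
= (112.8 - 24.0) / 24.0 * 100
= 88.8 / 24.0 * 100
= 370.0%

370.0%


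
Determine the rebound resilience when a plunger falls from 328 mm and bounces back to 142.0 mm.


Resilience = h_rebound / h_drop * 100
= 142.0 / 328 * 100
= 43.3%

43.3%


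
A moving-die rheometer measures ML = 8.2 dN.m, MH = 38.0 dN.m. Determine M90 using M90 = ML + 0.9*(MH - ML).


M90 = ML + 0.9 * (MH - ML)
M90 = 8.2 + 0.9 * (38.0 - 8.2)
M90 = 8.2 + 0.9 * 29.8
M90 = 35.02 dN.m

35.02 dN.m


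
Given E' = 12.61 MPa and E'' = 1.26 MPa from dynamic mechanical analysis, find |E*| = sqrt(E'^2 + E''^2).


|E*| = sqrt(E'^2 + E''^2)
= sqrt(12.61^2 + 1.26^2)
= sqrt(159.0121 + 1.5876)
= 12.673 MPa

12.673 MPa


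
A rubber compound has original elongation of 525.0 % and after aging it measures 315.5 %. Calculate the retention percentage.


Retention = aged / original * 100
= 315.5 / 525.0 * 100
= 60.1%

60.1%


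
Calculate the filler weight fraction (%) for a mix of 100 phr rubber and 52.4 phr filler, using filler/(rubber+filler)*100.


Filler % = filler / (rubber + filler) * 100
= 52.4 / (100 + 52.4) * 100
= 52.4 / 152.4 * 100
= 34.38%

34.38%


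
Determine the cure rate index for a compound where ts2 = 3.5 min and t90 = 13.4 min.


CRI = 100 / (t90 - ts2)
= 100 / (13.4 - 3.5)
= 100 / 9.9
= 10.1 min^-1

10.1 min^-1


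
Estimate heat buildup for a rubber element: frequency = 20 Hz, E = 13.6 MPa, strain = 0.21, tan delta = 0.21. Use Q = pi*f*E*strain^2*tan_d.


Q = pi * f * E * strain^2 * tan_d
= pi * 20 * 13.6 * 0.21^2 * 0.21
= pi * 20 * 13.6 * 0.0441 * 0.21
= 7.9136

Q = 7.9136


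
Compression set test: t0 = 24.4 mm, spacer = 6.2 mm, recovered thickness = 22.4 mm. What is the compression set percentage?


CS = (t0 - recovered) / (t0 - ts) * 100
= (24.4 - 22.4) / (24.4 - 6.2) * 100
= 2.0 / 18.2 * 100
= 11.0%

11.0%


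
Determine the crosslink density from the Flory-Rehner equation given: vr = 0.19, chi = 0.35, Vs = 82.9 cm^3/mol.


ln(1 - vr) = ln(1 - 0.19) = -0.2107
Numerator = -((-0.2107) + 0.19 + 0.35 * 0.19^2) = 0.0081
Denominator = 82.9 * (0.19^(1/3) - 0.19/2) = 39.7829
nu = 0.0081 / 39.7829 = 2.0325e-04 mol/cm^3

2.0325e-04 mol/cm^3


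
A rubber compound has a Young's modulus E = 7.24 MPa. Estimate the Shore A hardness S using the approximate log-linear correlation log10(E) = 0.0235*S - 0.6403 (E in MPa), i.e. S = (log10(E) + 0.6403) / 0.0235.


log10(E) = 0.0235*S - 0.6403  =>  S = (log10(E) + 0.6403) / 0.0235
log10(7.24) = 0.859739
S = (0.859739 + 0.6403) / 0.0235 = 1.500039 / 0.0235
S = 63.8

Shore A = 63.8
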